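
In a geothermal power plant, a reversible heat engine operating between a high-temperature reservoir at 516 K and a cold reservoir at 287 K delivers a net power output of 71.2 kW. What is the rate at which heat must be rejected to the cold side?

Q̇_C ≈ 89.2 kW

Since the cycle is reversible, η = 1 − T_C/T_H = 1 − 287.00/516.00 = 0.4438.
Since Q_C/Q_H = T_C/T_H and Q_H = W/η, Q_C = W·T_C/(T_H − T_C) = 71.2 × 287.00/229.00 = 89.2 kW.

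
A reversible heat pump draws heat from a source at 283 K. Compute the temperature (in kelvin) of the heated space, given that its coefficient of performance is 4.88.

COP_HP = T_H/(T_H − T_C) ⇒ T_H = T_C·COP_HP/(COP_HP − 1) = 283.00 × 4.88/(4.88 − 1) = 356 K.

T_H ≈ 356 K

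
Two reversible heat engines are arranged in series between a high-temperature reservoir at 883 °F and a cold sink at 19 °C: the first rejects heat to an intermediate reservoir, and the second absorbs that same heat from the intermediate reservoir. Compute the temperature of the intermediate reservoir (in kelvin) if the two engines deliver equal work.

T_m ≈ 519 K

T_H = 883 °F → (883 − 32) × 5/9 = 472.78 °C = 745.93 K.
T_C = 19 °C → 19 + 273.15 = 292.15 K.
For reversible stages Q_m = Q_H·(T_m/T_H). Setting W₁ = Q_H(1 − T_m/T_H) equal to W₂ = Q_m(1 − T_C/T_m) = Q_H·(T_m − T_C)/T_H gives T_H − T_m = T_m − T_C, so T_m = (T_H + T_C)/2 = (745.93 + 292.15)/2 = 519 K.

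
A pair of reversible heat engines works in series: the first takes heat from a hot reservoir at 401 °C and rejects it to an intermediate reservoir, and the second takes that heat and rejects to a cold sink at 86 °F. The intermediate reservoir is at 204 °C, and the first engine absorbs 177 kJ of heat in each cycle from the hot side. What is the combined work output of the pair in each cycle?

T_H = 401 °C → 401 + 273.15 = 674.15 K.
T_C = 86 °F → (86 − 32) × 5/9 = 30.00 °C = 303.15 K.
Two reversible stages in series are equivalent to a single Carnot engine between T_H and T_C, so η_total = 1 − T_C/T_H = 1 − 303.15/674.15 = 0.5503.
W_total = η_total · Q_H = 0.5503 × 177 = 97.41 kJ.

W_total ≈ 97.41 kJ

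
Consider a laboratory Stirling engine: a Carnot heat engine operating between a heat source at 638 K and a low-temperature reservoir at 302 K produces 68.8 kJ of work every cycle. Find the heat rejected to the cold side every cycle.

Carnot efficiency: η = 1 − T_C/T_H = 1 − 302.00/638.00 = 0.5266.
Since Q_C/Q_H = T_C/T_H and Q_H = W/η, Q_C = W·T_C/(T_H − T_C) = 68.8 × 302.00/336.00 = 61.8 kJ.

Q_C ≈ 61.8 kJ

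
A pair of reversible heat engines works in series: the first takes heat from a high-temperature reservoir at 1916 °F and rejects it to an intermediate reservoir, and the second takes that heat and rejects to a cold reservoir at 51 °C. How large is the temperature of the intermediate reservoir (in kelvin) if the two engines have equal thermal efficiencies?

T_H = 1916 °F → (1916 − 32) × 5/9 = 1046.67 °C = 1319.82 K.
T_C = 51 °C → 51 + 273.15 = 324.15 K.
Equal efficiencies require 1 − T_m/T_H = 1 − T_C/T_m, i.e. T_m/T_H = T_C/T_m, so T_m = √(T_H·T_C) = √(1319.82 × 324.15) = 654 K.

T_m ≈ 654 K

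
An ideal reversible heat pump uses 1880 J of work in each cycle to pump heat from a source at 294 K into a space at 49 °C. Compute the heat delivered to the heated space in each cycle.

T_H = 49 °C → 49 + 273.15 = 322.15 K.
COP_HP = T_H/(T_H − T_C) = 322.15/28.15 = 11.4440.
Q_H = COP_HP · W = 11.4440 × 1880 = 21500 J.

Q_H ≈ 21500 J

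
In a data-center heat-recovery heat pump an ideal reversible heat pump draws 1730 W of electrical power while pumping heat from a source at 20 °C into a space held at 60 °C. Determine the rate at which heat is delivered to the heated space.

Q̇_H ≈ 14410 W

T_H = 60 °C → 60 + 273.15 = 333.15 K.
T_C = 20 °C → 20 + 273.15 = 293.15 K.
Reversible heating COP: COP_HP = T_H/(T_H − T_C) = 333.15/40.00 = 8.3287.
Q_H = COP_HP · W = 8.3287 × 1730 = 14410 W.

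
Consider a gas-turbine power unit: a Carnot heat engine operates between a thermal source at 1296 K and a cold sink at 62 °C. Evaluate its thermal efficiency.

T_C = 62 °C → 62 + 273.15 = 335.15 K.
Carnot efficiency: η = 1 − T_C/T_H = 1 − 335.15/1296.00 = 0.741.

η ≈ 0.741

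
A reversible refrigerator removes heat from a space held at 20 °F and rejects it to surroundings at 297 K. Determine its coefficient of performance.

COP_R ≈ 8.73

T_C = 20 °F → (20 − 32) × 5/9 = -6.67 °C = 266.48 K.
For a reversible refrigerator, COP_R = T_C/(T_H − T_C) = 266.48/(297.00 − 266.48) = 8.73.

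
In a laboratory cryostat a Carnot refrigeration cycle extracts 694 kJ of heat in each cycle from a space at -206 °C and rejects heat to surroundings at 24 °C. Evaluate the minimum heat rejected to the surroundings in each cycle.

T_H = 24 °C → 24 + 273.15 = 297.15 K.
T_C = -206 °C → -206 + 273.15 = 67.15 K.
For a reversible cycle Q_H/Q_C = T_H/T_C, so Q_H = Q_C·T_H/T_C = 694 × 297.15/67.15 = 3071 kJ.

Q_H ≈ 3071 kJ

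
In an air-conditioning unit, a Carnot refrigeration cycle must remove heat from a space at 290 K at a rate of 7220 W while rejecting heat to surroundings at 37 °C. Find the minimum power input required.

Ẇ_in ≈ 502 W

T_H = 37 °C → 37 + 273.15 = 310.15 K.
COP_R = T_C/(T_H − T_C) = 290.00/20.15 = 14.3921.
W = Q_C/COP_R = 7220/14.3921 = 502 W.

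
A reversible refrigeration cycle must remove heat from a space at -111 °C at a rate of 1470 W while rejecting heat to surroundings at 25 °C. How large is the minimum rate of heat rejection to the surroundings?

Q̇_H ≈ 2700 W

T_H = 25 °C → 25 + 273.15 = 298.15 K.
T_C = -111 °C → -111 + 273.15 = 162.15 K.
For a reversible cycle Q_H/Q_C = T_H/T_C, so Q_H = Q_C·T_H/T_C = 1470 × 298.15/162.15 = 2700 W.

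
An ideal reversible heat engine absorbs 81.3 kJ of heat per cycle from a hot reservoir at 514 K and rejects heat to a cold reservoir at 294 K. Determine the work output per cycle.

The Carnot efficiency is η = 1 − T_C/T_H = 1 − 294.00/514.00 = 0.4280.
W = η·Q_H = 0.4280 × 81.3 = 34.80 kJ.

W ≈ 34.80 kJ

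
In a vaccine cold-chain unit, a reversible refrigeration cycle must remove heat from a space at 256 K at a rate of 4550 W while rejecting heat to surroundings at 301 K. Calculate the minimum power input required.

Ẇ_in ≈ 800 W

For a reversible refrigerator, COP_R = T_C/(T_H − T_C) = 256.00/45.00 = 5.6889.
W = Q_C/COP_R = 4550/5.6889 = 800 W.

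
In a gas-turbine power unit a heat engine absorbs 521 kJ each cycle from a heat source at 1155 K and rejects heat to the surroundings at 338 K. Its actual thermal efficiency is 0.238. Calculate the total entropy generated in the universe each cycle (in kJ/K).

W = η·Q_H = 0.238 × 521 = 124.0 kJ, so Q_C = Q_H − W = 397.0 kJ.
The hot reservoir loses entropy Q_H/T_H = 521/1155.00 = 0.4511 kJ/K; the cold reservoir gains Q_C/T_C = 397.0/338.00 = 1.175 kJ/K.
ΔS_univ = −Q_H/T_H + Q_C/T_C = 0.723 kJ/K (> 0, since η = 0.238 < η_Carnot = 0.707).

ΔS_univ ≈ 0.723 kJ/K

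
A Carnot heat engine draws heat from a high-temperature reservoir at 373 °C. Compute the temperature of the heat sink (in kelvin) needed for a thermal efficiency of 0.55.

T_C ≈ 291 K

T_H = 373 °C → 373 + 273.15 = 646.15 K.
From η = 1 − T_C/T_H, T_C = T_H·(1 − η) = 646.15 × (1 − 0.55) = 291 K.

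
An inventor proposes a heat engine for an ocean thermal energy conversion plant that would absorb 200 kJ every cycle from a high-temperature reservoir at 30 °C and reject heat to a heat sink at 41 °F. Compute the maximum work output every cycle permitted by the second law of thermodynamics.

W_max ≈ 16.5 kJ

T_H = 30 °C → 30 + 273.15 = 303.15 K.
T_C = 41 °F → (41 − 32) × 5/9 = 5.00 °C = 278.15 K.
By the Carnot theorem, η_max = 1 − T_C/T_H = 1 − 278.15/303.15 = 0.0825.
W_max = η_max · Q_H = 0.0825 × 200 = 16.5 kJ.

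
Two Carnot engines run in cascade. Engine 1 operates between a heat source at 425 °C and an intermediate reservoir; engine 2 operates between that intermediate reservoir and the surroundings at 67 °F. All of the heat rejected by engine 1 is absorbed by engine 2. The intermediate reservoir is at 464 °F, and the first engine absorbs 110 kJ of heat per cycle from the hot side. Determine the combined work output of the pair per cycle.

W_total ≈ 63.9 kJ

T_H = 425 °C → 425 + 273.15 = 698.15 K.
T_C = 67 °F → (67 − 32) × 5/9 = 19.44 °C = 292.59 K.
Two reversible stages in series are equivalent to a single Carnot engine between T_H and T_C, so η_total = 1 − T_C/T_H = 1 − 292.59/698.15 = 0.5809.
W_total = η_total · Q_H = 0.5809 × 110 = 63.9 kJ.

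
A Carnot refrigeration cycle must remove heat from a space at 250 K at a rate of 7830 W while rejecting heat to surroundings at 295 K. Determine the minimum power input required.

The reversible coefficient of performance is COP_R = T_C/(T_H − T_C) = 250.00/45.00 = 5.5556.
W = Q_C/COP_R = 7830/5.5556 = 1410 W.

Ẇ_in ≈ 1410 W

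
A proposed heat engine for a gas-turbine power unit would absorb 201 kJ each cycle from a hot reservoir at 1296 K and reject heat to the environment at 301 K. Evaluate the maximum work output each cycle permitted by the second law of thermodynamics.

W_max ≈ 154.3 kJ

The upper bound on efficiency is η_max = 1 − T_C/T_H = 1 − 301.00/1296.00 = 0.7677.
W_max = η_max · Q_H = 0.7677 × 201 = 154.3 kJ.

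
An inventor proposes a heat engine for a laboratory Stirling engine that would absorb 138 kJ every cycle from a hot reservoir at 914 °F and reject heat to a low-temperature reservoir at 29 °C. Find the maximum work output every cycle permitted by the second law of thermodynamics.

T_H = 914 °F → (914 − 32) × 5/9 = 490.00 °C = 763.15 K.
T_C = 29 °C → 29 + 273.15 = 302.15 K.
The second-law ceiling is the Carnot efficiency, η_max = 1 − T_C/T_H = 1 − 302.15/763.15 = 0.6041.
W_max = η_max · Q_H = 0.6041 × 138 = 83.36 kJ.

W_max ≈ 83.36 kJ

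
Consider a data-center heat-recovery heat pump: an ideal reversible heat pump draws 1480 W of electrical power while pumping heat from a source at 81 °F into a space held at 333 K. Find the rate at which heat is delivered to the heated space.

T_C = 81 °F → (81 − 32) × 5/9 = 27.22 °C = 300.37 K.
For a reversible heat pump, COP_HP = T_H/(T_H − T_C) = 333.00/32.63 = 10.2060.
Q_H = COP_HP · W = 10.2060 × 1480 = 15100 W.

Q̇_H ≈ 15100 W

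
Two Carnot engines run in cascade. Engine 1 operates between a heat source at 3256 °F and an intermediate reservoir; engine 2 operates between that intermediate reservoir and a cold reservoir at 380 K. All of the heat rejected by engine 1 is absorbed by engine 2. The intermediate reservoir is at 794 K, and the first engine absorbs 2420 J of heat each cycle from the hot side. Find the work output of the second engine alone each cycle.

T_H = 3256 °F → (3256 − 32) × 5/9 = 1791.11 °C = 2064.26 K.
Heat entering the second stage: Q_m = Q_H·(T_m/T_H) = 2420 × 794.00/2064.26 = 931 J.
Second-stage efficiency η₂ = 1 − T_C/T_m = 1 − 380.00/794.00 = 0.5214, so W₂ = η₂·Q_m = 485 J.

W₂ ≈ 485 J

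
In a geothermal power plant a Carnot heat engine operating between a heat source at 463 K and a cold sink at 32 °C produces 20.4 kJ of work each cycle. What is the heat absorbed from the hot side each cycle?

T_C = 32 °C → 32 + 273.15 = 305.15 K.
Since the cycle is reversible, η = 1 − T_C/T_H = 1 − 305.15/463.00 = 0.3409.
Q_H = W/η = 20.4/0.3409 = 59.84 kJ.

Q_H ≈ 59.84 kJ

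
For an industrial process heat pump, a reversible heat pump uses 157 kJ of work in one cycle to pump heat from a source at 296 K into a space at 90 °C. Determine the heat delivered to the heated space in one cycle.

T_H = 90 °C → 90 + 273.15 = 363.15 K.
Reversible heating COP: COP_HP = T_H/(T_H − T_C) = 363.15/67.15 = 5.4080.
Q_H = COP_HP · W = 5.4080 × 157 = 849 kJ.

Q_H ≈ 849 kJ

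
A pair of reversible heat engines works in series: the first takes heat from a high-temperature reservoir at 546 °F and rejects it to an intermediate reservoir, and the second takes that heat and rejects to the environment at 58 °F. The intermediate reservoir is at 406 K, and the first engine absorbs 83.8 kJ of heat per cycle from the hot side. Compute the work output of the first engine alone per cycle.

W₁ ≈ 22.90 kJ

T_H = 546 °F → (546 − 32) × 5/9 = 285.56 °C = 558.71 K.
T_C = 58 °F → (58 − 32) × 5/9 = 14.44 °C = 287.59 K.
First-stage efficiency η₁ = 1 − T_m/T_H = 1 − 406.00/558.71 = 0.2733.
W₁ = η₁·Q_H = 0.2733 × 83.8 = 22.90 kJ.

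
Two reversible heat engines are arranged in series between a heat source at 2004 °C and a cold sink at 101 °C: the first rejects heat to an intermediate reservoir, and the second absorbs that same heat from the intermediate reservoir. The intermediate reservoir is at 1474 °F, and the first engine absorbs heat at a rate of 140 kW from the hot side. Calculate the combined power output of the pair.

T_H = 2004 °C → 2004 + 273.15 = 2277.15 K.
T_C = 101 °C → 101 + 273.15 = 374.15 K.
Two reversible stages in series are equivalent to a single Carnot engine between T_H and T_C, so η_total = 1 − T_C/T_H = 1 − 374.15/2277.15 = 0.8357.
W_total = η_total · Q_H = 0.8357 × 140 = 117 kW.

Ẇ_total ≈ 117 kW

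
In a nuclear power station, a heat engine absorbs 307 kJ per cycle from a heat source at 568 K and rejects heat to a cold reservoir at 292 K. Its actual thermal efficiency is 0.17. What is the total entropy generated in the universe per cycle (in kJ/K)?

ΔS_univ ≈ 0.332 kJ/K

W = η·Q_H = 0.17 × 307 = 52.19 kJ, so Q_C = Q_H − W = 254.8 kJ.
The hot reservoir loses entropy Q_H/T_H = 307/568.00 = 0.5405 kJ/K; the cold reservoir gains Q_C/T_C = 254.8/292.00 = 0.8726 kJ/K.
ΔS_univ = −Q_H/T_H + Q_C/T_C = 0.332 kJ/K (> 0, since η = 0.17 < η_Carnot = 0.486).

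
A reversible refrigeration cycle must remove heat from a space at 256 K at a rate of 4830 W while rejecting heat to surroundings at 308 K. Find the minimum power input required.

Ẇ_in ≈ 981.1 W

For a reversible refrigerator, COP_R = T_C/(T_H − T_C) = 256.00/52.00 = 4.9231.
W = Q_C/COP_R = 4830/4.9231 = 981.1 W.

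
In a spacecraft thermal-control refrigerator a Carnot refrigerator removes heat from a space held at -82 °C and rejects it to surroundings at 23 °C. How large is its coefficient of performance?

COP_R ≈ 1.82

T_H = 23 °C → 23 + 273.15 = 296.15 K.
T_C = -82 °C → -82 + 273.15 = 191.15 K.
For a reversible refrigerator, COP_R = T_C/(T_H − T_C) = 191.15/(296.15 − 191.15) = 1.82.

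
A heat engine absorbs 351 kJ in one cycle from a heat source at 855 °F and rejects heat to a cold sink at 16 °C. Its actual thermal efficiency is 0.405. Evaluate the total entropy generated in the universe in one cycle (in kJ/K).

ΔS_univ ≈ 0.242 kJ/K

T_H = 855 °F → (855 − 32) × 5/9 = 457.22 °C = 730.37 K.
T_C = 16 °C → 16 + 273.15 = 289.15 K.
W = η·Q_H = 0.405 × 351 = 142.2 kJ, so Q_C = Q_H − W = 208.8 kJ.
Reservoir entropy changes: ΔS_H = −Q_H/T_H = −351/730.37 = -0.4806 kJ/K and ΔS_C = +Q_C/T_C = 208.8/289.15 = 0.7223 kJ/K.
ΔS_univ = −Q_H/T_H + Q_C/T_C = 0.242 kJ/K (> 0, since η = 0.405 < η_Carnot = 0.604).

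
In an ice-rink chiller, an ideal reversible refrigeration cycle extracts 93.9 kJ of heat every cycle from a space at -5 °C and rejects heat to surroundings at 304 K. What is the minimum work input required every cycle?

T_C = -5 °C → -5 + 273.15 = 268.15 K.
COP_R = T_C/(T_H − T_C) = 268.15/35.85 = 7.4798.
W = Q_C/COP_R = 93.9/7.4798 = 12.6 kJ.

W_in ≈ 12.6 kJ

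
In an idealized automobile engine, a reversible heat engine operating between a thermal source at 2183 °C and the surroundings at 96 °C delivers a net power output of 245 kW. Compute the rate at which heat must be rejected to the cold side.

T_H = 2183 °C → 2183 + 273.15 = 2456.15 K.
T_C = 96 °C → 96 + 273.15 = 369.15 K.
η_rev = 1 − T_C/T_H = 1 − 369.15/2456.15 = 0.8497.
Since Q_C/Q_H = T_C/T_H and Q_H = W/η, Q_C = W·T_C/(T_H − T_C) = 245 × 369.15/2087.00 = 43.3 kW.

Q̇_C ≈ 43.3 kW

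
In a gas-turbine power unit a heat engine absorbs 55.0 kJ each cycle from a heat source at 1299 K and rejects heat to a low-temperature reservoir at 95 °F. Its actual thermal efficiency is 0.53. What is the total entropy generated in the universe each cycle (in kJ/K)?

T_C = 95 °F → (95 − 32) × 5/9 = 35.00 °C = 308.15 K.
W = η·Q_H = 0.53 × 55.0 = 29.15 kJ, so Q_C = Q_H − W = 25.85 kJ.
Entropy balance on the reservoirs: −Q_H/T_H = -0.04234 kJ/K, +Q_C/T_C = 0.08389 kJ/K.
ΔS_univ = −Q_H/T_H + Q_C/T_C = 0.04155 kJ/K (> 0, since η = 0.53 < η_Carnot = 0.763).

ΔS_univ ≈ 0.04155 kJ/K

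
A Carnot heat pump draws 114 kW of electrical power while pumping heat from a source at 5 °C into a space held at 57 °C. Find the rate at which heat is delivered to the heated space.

Q̇_H ≈ 724 kW

T_H = 57 °C → 57 + 273.15 = 330.15 K.
T_C = 5 °C → 5 + 273.15 = 278.15 K.
COP_HP = T_H/(T_H − T_C) = 330.15/52.00 = 6.3490.
Q_H = COP_HP · W = 6.3490 × 114 = 724 kW.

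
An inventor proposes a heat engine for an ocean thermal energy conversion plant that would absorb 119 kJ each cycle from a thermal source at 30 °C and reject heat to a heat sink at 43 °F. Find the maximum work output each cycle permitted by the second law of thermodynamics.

W_max ≈ 9.38 kJ

T_H = 30 °C → 30 + 273.15 = 303.15 K.
T_C = 43 °F → (43 − 32) × 5/9 = 6.11 °C = 279.26 K.
No engine can exceed the Carnot limit: η_max = 1 − T_C/T_H = 1 − 279.26/303.15 = 0.0788.
W_max = η_max · Q_H = 0.0788 × 119 = 9.38 kJ.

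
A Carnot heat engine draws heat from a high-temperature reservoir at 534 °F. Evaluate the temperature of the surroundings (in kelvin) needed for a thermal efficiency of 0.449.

T_H = 534 °F → (534 − 32) × 5/9 = 278.89 °C = 552.04 K.
From η = 1 − T_C/T_H, T_C = T_H·(1 − η) = 552.04 × (1 − 0.449) = 304 K.

T_C ≈ 304 K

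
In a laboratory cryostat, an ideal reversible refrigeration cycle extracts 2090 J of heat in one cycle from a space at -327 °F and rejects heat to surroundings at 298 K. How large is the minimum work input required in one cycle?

W_in ≈ 6360 J

T_C = -327 °F → (-327 − 32) × 5/9 = -199.44 °C = 73.71 K.
For a reversible refrigerator, COP_R = T_C/(T_H − T_C) = 73.71/224.29 = 0.3286.
W = Q_C/COP_R = 2090/0.3286 = 6360 J.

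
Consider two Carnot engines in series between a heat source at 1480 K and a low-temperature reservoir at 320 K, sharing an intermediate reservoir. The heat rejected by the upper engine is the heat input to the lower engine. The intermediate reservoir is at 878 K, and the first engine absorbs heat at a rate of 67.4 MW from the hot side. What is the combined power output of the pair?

Two reversible stages in series are equivalent to a single Carnot engine between T_H and T_C, so η_total = 1 − T_C/T_H = 1 − 320.00/1480.00 = 0.7838.
W_total = η_total · Q_H = 0.7838 × 67.4 = 52.83 MW.

Ẇ_total ≈ 52.83 MW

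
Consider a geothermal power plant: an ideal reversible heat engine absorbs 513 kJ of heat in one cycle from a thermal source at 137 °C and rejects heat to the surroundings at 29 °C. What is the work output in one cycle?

W ≈ 135.1 kJ

T_H = 137 °C → 137 + 273.15 = 410.15 K.
T_C = 29 °C → 29 + 273.15 = 302.15 K.
Carnot efficiency: η = 1 − T_C/T_H = 1 − 302.15/410.15 = 0.2633.
W = η·Q_H = 0.2633 × 513 = 135.1 kJ.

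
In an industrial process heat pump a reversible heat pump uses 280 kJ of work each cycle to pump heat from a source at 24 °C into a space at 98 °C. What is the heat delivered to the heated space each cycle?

T_H = 98 °C → 98 + 273.15 = 371.15 K.
T_C = 24 °C → 24 + 273.15 = 297.15 K.
The Carnot heat-pump COP is COP_HP = T_H/(T_H − T_C) = 371.15/74.00 = 5.0155.
Q_H = COP_HP · W = 5.0155 × 280 = 1400 kJ.

Q_H ≈ 1400 kJ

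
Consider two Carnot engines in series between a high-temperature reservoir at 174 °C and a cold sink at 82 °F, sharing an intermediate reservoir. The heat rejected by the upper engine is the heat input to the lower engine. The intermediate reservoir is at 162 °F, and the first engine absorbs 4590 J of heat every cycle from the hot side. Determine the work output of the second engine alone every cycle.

T_H = 174 °C → 174 + 273.15 = 447.15 K.
T_C = 82 °F → (82 − 32) × 5/9 = 27.78 °C = 300.93 K.
T_m = 162 °F → (162 − 32) × 5/9 = 72.22 °C = 345.37 K.
Heat entering the second stage: Q_m = Q_H·(T_m/T_H) = 4590 × 345.37/447.15 = 3545 J.
Second-stage efficiency η₂ = 1 − T_C/T_m = 1 − 300.93/345.37 = 0.1287, so W₂ = η₂·Q_m = 456.2 J.

W₂ ≈ 456.2 J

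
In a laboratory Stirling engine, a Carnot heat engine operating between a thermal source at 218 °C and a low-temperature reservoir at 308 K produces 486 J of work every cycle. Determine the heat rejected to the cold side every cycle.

Q_C ≈ 817 J

T_H = 218 °C → 218 + 273.15 = 491.15 K.
η_rev = 1 − T_C/T_H = 1 − 308.00/491.15 = 0.3729.
Since Q_C/Q_H = T_C/T_H and Q_H = W/η, Q_C = W·T_C/(T_H − T_C) = 486 × 308.00/183.15 = 817 J.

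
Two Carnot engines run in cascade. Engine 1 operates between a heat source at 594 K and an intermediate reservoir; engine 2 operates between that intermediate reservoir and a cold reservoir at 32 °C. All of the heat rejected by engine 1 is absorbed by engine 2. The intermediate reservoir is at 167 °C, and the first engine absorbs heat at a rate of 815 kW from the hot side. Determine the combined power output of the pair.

T_C = 32 °C → 32 + 273.15 = 305.15 K.
Two reversible stages in series are equivalent to a single Carnot engine between T_H and T_C, so η_total = 1 − T_C/T_H = 1 − 305.15/594.00 = 0.4863.
W_total = η_total · Q_H = 0.4863 × 815 = 396 kW.

Ẇ_total ≈ 396 kW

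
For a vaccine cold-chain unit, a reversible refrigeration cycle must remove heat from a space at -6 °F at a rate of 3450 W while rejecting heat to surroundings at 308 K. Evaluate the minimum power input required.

Ẇ_in ≈ 766 W

T_C = -6 °F → (-6 − 32) × 5/9 = -21.11 °C = 252.04 K.
For a reversible refrigerator, COP_R = T_C/(T_H − T_C) = 252.04/55.96 = 4.5038.
W = Q_C/COP_R = 3450/4.5038 = 766 W.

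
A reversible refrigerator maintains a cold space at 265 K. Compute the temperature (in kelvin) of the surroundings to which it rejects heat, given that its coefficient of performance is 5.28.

T_H ≈ 315 K

COP_R = T_C/(T_H − T_C) ⇒ T_H = T_C·(1 + 1/COP_R) = 265.00 × (1 + 1/5.28) = 315 K.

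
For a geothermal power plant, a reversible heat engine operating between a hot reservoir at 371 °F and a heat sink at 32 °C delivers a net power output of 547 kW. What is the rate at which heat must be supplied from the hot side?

Q̇_H ≈ 1615 kW

T_H = 371 °F → (371 − 32) × 5/9 = 188.33 °C = 461.48 K.
T_C = 32 °C → 32 + 273.15 = 305.15 K.
Since the cycle is reversible, η = 1 − T_C/T_H = 1 − 305.15/461.48 = 0.3388.
Q_H = W/η = 547/0.3388 = 1615 kW.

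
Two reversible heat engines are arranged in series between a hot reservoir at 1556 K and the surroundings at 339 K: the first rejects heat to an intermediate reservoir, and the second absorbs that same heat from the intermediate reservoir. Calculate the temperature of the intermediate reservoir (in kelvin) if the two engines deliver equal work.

T_m ≈ 948 K

For reversible stages Q_m = Q_H·(T_m/T_H). Setting W₁ = Q_H(1 − T_m/T_H) equal to W₂ = Q_m(1 − T_C/T_m) = Q_H·(T_m − T_C)/T_H gives T_H − T_m = T_m − T_C, so T_m = (T_H + T_C)/2 = (1556.00 + 339.00)/2 = 948 K.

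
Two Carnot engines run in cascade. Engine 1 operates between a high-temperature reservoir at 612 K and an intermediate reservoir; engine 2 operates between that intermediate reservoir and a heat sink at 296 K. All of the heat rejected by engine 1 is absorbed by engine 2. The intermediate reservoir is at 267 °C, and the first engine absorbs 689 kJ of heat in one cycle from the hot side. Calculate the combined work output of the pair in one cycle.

Two reversible stages in series are equivalent to a single Carnot engine between T_H and T_C, so η_total = 1 − T_C/T_H = 1 − 296.00/612.00 = 0.5163.
W_total = η_total · Q_H = 0.5163 × 689 = 356 kJ.

W_total ≈ 356 kJ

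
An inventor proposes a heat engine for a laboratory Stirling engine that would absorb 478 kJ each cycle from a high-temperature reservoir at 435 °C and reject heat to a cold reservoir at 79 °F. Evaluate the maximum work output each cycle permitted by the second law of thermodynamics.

W_max ≈ 276.0 kJ

T_H = 435 °C → 435 + 273.15 = 708.15 K.
T_C = 79 °F → (79 − 32) × 5/9 = 26.11 °C = 299.26 K.
No engine can exceed the Carnot limit: η_max = 1 − T_C/T_H = 1 − 299.26/708.15 = 0.5774.
W_max = η_max · Q_H = 0.5774 × 478 = 276.0 kJ.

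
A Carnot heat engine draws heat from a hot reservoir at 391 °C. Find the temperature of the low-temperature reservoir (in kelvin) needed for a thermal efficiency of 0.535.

T_C ≈ 309 K

T_H = 391 °C → 391 + 273.15 = 664.15 K.
From η = 1 − T_C/T_H, T_C = T_H·(1 − η) = 664.15 × (1 − 0.535) = 309 K.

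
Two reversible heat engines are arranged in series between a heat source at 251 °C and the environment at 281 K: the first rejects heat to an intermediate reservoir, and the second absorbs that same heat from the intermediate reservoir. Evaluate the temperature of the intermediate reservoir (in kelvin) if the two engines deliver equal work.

T_H = 251 °C → 251 + 273.15 = 524.15 K.
For reversible stages Q_m = Q_H·(T_m/T_H). Setting W₁ = Q_H(1 − T_m/T_H) equal to W₂ = Q_m(1 − T_C/T_m) = Q_H·(T_m − T_C)/T_H gives T_H − T_m = T_m − T_C, so T_m = (T_H + T_C)/2 = (524.15 + 281.00)/2 = 403 K.

T_m ≈ 403 K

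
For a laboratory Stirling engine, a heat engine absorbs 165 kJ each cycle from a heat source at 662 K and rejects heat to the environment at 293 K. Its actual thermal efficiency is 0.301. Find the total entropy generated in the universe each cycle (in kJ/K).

ΔS_univ ≈ 0.144 kJ/K

W = η·Q_H = 0.301 × 165 = 49.66 kJ, so Q_C = Q_H − W = 115.3 kJ.
The hot reservoir loses entropy Q_H/T_H = 165/662.00 = 0.2492 kJ/K; the cold reservoir gains Q_C/T_C = 115.3/293.00 = 0.3936 kJ/K.
ΔS_univ = −Q_H/T_H + Q_C/T_C = 0.144 kJ/K (> 0, since η = 0.301 < η_Carnot = 0.557).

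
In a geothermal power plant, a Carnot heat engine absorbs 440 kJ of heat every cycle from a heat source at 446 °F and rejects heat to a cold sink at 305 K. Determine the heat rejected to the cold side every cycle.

Q_C ≈ 266.7 kJ

T_H = 446 °F → (446 − 32) × 5/9 = 230.00 °C = 503.15 K.
For a reversible engine, η = 1 − T_C/T_H = 1 − 305.00/503.15 = 0.3938.
For a reversible cycle Q_C/Q_H = T_C/T_H, so Q_C = 440 × 305.00/503.15 = 266.7 kJ.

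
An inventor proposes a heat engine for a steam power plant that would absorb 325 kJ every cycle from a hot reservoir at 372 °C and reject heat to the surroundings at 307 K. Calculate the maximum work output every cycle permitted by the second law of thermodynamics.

W_max ≈ 170 kJ

T_H = 372 °C → 372 + 273.15 = 645.15 K.
The upper bound on efficiency is η_max = 1 − T_C/T_H = 1 − 307.00/645.15 = 0.5241.
W_max = η_max · Q_H = 0.5241 × 325 = 170 kJ.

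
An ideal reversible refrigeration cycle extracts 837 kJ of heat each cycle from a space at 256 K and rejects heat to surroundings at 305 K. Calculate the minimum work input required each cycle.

The reversible coefficient of performance is COP_R = T_C/(T_H − T_C) = 256.00/49.00 = 5.2245.
W = Q_C/COP_R = 837/5.2245 = 160 kJ.

W_in ≈ 160 kJ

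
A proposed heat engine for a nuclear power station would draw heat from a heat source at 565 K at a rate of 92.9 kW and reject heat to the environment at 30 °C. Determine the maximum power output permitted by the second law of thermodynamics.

T_C = 30 °C → 30 + 273.15 = 303.15 K.
No engine can exceed the Carnot limit: η_max = 1 − T_C/T_H = 1 − 303.15/565.00 = 0.4635.
W_max = η_max · Q_H = 0.4635 × 92.9 = 43.1 kW.

Ẇ_max ≈ 43.1 kW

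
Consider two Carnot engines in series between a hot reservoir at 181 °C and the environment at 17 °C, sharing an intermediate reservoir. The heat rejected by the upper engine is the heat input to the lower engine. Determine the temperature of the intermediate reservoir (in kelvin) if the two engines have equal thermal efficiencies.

T_H = 181 °C → 181 + 273.15 = 454.15 K.
T_C = 17 °C → 17 + 273.15 = 290.15 K.
Equal efficiencies require 1 − T_m/T_H = 1 − T_C/T_m, i.e. T_m/T_H = T_C/T_m, so T_m = √(T_H·T_C) = √(454.15 × 290.15) = 363 K.

T_m ≈ 363 K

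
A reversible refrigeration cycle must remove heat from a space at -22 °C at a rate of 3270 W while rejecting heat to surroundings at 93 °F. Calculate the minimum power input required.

Ẇ_in ≈ 728 W

T_H = 93 °F → (93 − 32) × 5/9 = 33.89 °C = 307.04 K.
T_C = -22 °C → -22 + 273.15 = 251.15 K.
For a reversible refrigerator, COP_R = T_C/(T_H − T_C) = 251.15/55.89 = 4.4937.
W = Q_C/COP_R = 3270/4.4937 = 728 W.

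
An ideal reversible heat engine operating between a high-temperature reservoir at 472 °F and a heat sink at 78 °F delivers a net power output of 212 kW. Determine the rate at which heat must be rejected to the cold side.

Q̇_C ≈ 289.3 kW

T_H = 472 °F → (472 − 32) × 5/9 = 244.44 °C = 517.59 K.
T_C = 78 °F → (78 − 32) × 5/9 = 25.56 °C = 298.71 K.
For a reversible engine, η = 1 − T_C/T_H = 1 − 298.71/517.59 = 0.4229.
Since Q_C/Q_H = T_C/T_H and Q_H = W/η, Q_C = W·T_C/(T_H − T_C) = 212 × 298.71/218.89 = 289.3 kW.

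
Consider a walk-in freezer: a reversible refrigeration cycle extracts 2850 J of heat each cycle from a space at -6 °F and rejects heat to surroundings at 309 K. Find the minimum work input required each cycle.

T_C = -6 °F → (-6 − 32) × 5/9 = -21.11 °C = 252.04 K.
The reversible coefficient of performance is COP_R = T_C/(T_H − T_C) = 252.04/56.96 = 4.4248.
W = Q_C/COP_R = 2850/4.4248 = 644.1 J.

W_in ≈ 644.1 J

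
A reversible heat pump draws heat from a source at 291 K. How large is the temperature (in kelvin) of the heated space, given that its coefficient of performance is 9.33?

COP_HP = T_H/(T_H − T_C) ⇒ T_H = T_C·COP_HP/(COP_HP − 1) = 291.00 × 9.33/(9.33 − 1) = 325.9 K.

T_H ≈ 325.9 K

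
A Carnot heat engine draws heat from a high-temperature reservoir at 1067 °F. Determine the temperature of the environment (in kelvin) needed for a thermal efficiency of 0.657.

T_C ≈ 290.9 K

T_H = 1067 °F → (1067 − 32) × 5/9 = 575.00 °C = 848.15 K.
From η = 1 − T_C/T_H, T_C = T_H·(1 − η) = 848.15 × (1 − 0.657) = 290.9 K.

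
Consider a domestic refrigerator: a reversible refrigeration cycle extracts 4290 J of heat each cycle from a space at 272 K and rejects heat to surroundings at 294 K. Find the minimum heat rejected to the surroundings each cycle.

Q_H ≈ 4640 J

For a reversible cycle Q_H/Q_C = T_H/T_C, so Q_H = Q_C·T_H/T_C = 4290 × 294.00/272.00 = 4640 J.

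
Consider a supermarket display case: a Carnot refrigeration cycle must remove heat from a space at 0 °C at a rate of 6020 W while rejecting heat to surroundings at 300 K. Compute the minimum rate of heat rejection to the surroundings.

Q̇_H ≈ 6610 W

T_C = 0 °C → 0 + 273.15 = 273.15 K.
For a reversible cycle Q_H/Q_C = T_H/T_C, so Q_H = Q_C·T_H/T_C = 6020 × 300.00/273.15 = 6610 W.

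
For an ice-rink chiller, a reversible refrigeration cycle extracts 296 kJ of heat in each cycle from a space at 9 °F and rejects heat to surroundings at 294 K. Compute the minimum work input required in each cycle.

W_in ≈ 38.2 kJ

T_C = 9 °F → (9 − 32) × 5/9 = -12.78 °C = 260.37 K.
For a reversible refrigerator, COP_R = T_C/(T_H − T_C) = 260.37/33.63 = 7.7428.
W = Q_C/COP_R = 296/7.7428 = 38.2 kJ.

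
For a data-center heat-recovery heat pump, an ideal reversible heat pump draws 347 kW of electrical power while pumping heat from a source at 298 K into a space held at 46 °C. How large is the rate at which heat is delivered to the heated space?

Q̇_H ≈ 5240 kW

T_H = 46 °C → 46 + 273.15 = 319.15 K.
COP_HP = T_H/(T_H − T_C) = 319.15/21.15 = 15.0898.
Q_H = COP_HP · W = 15.0898 × 347 = 5240 kW.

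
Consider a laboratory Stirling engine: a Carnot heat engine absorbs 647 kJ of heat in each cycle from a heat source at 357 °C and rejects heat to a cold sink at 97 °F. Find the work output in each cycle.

T_H = 357 °C → 357 + 273.15 = 630.15 K.
T_C = 97 °F → (97 − 32) × 5/9 = 36.11 °C = 309.26 K.
Since the cycle is reversible, η = 1 − T_C/T_H = 1 − 309.26/630.15 = 0.5092.
W = η·Q_H = 0.5092 × 647 = 329 kJ.

W ≈ 329 kJ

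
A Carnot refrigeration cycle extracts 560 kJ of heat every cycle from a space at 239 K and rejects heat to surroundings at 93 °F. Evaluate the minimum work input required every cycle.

W_in ≈ 159.4 kJ

T_H = 93 °F → (93 − 32) × 5/9 = 33.89 °C = 307.04 K.
Carnot COP: COP_R = T_C/(T_H − T_C) = 239.00/68.04 = 3.5127.
W = Q_C/COP_R = 560/3.5127 = 159.4 kJ.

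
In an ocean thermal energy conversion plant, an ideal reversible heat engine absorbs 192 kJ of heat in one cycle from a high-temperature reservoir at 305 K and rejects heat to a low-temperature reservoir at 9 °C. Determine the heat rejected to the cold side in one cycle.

T_C = 9 °C → 9 + 273.15 = 282.15 K.
The Carnot efficiency is η = 1 − T_C/T_H = 1 − 282.15/305.00 = 0.0749.
For a reversible cycle Q_C/Q_H = T_C/T_H, so Q_C = 192 × 282.15/305.00 = 178 kJ.

Q_C ≈ 178 kJ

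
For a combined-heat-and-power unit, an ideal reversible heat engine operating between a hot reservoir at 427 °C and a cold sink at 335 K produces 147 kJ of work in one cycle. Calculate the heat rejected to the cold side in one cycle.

Q_C ≈ 135 kJ

T_H = 427 °C → 427 + 273.15 = 700.15 K.
η_rev = 1 − T_C/T_H = 1 − 335.00/700.15 = 0.5215.
Since Q_C/Q_H = T_C/T_H and Q_H = W/η, Q_C = W·T_C/(T_H − T_C) = 147 × 335.00/365.15 = 135 kJ.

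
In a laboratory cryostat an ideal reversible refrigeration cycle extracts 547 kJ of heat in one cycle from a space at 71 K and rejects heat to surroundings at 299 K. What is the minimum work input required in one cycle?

W_in ≈ 1760 kJ

The reversible coefficient of performance is COP_R = T_C/(T_H − T_C) = 71.00/228.00 = 0.3114.
W = Q_C/COP_R = 547/0.3114 = 1760 kJ.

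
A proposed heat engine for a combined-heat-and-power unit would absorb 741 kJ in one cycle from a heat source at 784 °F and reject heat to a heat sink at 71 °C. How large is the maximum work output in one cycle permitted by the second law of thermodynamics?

W_max ≈ 372 kJ

T_H = 784 °F → (784 − 32) × 5/9 = 417.78 °C = 690.93 K.
T_C = 71 °C → 71 + 273.15 = 344.15 K.
The second-law ceiling is the Carnot efficiency, η_max = 1 − T_C/T_H = 1 − 344.15/690.93 = 0.5019.
W_max = η_max · Q_H = 0.5019 × 741 = 372 kJ.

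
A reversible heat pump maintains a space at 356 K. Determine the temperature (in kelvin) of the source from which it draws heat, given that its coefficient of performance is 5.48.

T_C ≈ 291.0 K

COP_HP = T_H/(T_H − T_C) ⇒ T_C = T_H·(COP_HP − 1)/COP_HP = 356.00 × (5.48 − 1)/5.48 = 291.0 K.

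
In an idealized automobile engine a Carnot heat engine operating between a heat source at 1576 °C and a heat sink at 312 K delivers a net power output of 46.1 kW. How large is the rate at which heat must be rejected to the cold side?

Q̇_C ≈ 9.36 kW

T_H = 1576 °C → 1576 + 273.15 = 1849.15 K.
Since the cycle is reversible, η = 1 − T_C/T_H = 1 − 312.00/1849.15 = 0.8313.
Since Q_C/Q_H = T_C/T_H and Q_H = W/η, Q_C = W·T_C/(T_H − T_C) = 46.1 × 312.00/1537.15 = 9.36 kW.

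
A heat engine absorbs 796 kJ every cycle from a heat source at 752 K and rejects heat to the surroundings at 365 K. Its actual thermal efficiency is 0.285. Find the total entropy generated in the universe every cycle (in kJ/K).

ΔS_univ ≈ 0.501 kJ/K

W = η·Q_H = 0.285 × 796 = 226.9 kJ, so Q_C = Q_H − W = 569.1 kJ.
Entropy balance on the reservoirs: −Q_H/T_H = -1.059 kJ/K, +Q_C/T_C = 1.559 kJ/K.
ΔS_univ = −Q_H/T_H + Q_C/T_C = 0.501 kJ/K (> 0, since η = 0.285 < η_Carnot = 0.515).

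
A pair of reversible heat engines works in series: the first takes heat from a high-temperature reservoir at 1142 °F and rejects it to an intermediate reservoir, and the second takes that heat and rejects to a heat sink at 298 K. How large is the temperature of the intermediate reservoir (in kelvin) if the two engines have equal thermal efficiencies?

T_H = 1142 °F → (1142 − 32) × 5/9 = 616.67 °C = 889.82 K.
Equal efficiencies require 1 − T_m/T_H = 1 − T_C/T_m, i.e. T_m/T_H = T_C/T_m, so T_m = √(T_H·T_C) = √(889.82 × 298.00) = 515 K.

T_m ≈ 515 K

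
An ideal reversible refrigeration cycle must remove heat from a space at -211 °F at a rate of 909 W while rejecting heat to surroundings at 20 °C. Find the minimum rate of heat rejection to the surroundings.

Q̇_H ≈ 1930 W

T_H = 20 °C → 20 + 273.15 = 293.15 K.
T_C = -211 °F → (-211 − 32) × 5/9 = -135.00 °C = 138.15 K.
For a reversible cycle Q_H/Q_C = T_H/T_C, so Q_H = Q_C·T_H/T_C = 909 × 293.15/138.15 = 1930 W.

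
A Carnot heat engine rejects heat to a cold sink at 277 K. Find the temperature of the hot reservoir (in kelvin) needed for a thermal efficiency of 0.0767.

From η = 1 − T_C/T_H, solving for T_H gives T_H = T_C/(1 − η) = 277.00/(1 − 0.0767) = 300 K.

T_H ≈ 300 K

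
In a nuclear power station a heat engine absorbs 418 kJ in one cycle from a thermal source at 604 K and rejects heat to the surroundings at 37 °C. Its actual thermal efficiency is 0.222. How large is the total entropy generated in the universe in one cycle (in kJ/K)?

T_C = 37 °C → 37 + 273.15 = 310.15 K.
W = η·Q_H = 0.222 × 418 = 92.80 kJ, so Q_C = Q_H − W = 325.2 kJ.
Entropy balance on the reservoirs: −Q_H/T_H = -0.6921 kJ/K, +Q_C/T_C = 1.049 kJ/K.
ΔS_univ = −Q_H/T_H + Q_C/T_C = 0.356 kJ/K (> 0, since η = 0.222 < η_Carnot = 0.487).

ΔS_univ ≈ 0.356 kJ/K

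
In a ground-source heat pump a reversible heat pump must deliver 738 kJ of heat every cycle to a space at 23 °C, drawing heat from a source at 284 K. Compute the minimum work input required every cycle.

T_H = 23 °C → 23 + 273.15 = 296.15 K.
COP_HP = T_H/(T_H − T_C) = 296.15/12.15 = 24.3745.
W = Q_H/COP_HP = 738/24.3745 = 30.3 kJ.

W_in ≈ 30.3 kJ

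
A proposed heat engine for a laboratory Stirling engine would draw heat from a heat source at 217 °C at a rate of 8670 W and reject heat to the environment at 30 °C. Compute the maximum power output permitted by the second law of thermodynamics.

Ẇ_max ≈ 3310 W

T_H = 217 °C → 217 + 273.15 = 490.15 K.
T_C = 30 °C → 30 + 273.15 = 303.15 K.
No engine can exceed the Carnot limit: η_max = 1 − T_C/T_H = 1 − 303.15/490.15 = 0.3815.
W_max = η_max · Q_H = 0.3815 × 8670 = 3310 W.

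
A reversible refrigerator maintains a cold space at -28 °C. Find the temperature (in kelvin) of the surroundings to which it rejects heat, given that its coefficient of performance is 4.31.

T_C = -28 °C → -28 + 273.15 = 245.15 K.
COP_R = T_C/(T_H − T_C) ⇒ T_H = T_C·(1 + 1/COP_R) = 245.15 × (1 + 1/4.31) = 302 K.

T_H ≈ 302 K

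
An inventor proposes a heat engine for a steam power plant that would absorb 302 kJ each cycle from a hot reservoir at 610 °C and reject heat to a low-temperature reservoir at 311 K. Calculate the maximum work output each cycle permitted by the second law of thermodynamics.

T_H = 610 °C → 610 + 273.15 = 883.15 K.
The second-law ceiling is the Carnot efficiency, η_max = 1 − T_C/T_H = 1 − 311.00/883.15 = 0.6479.
W_max = η_max · Q_H = 0.6479 × 302 = 196 kJ.

W_max ≈ 196 kJ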